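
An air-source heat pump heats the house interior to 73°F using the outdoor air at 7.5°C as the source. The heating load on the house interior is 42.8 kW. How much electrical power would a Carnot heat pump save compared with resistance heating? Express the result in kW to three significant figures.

In absolute terms T_C = 280.65 K and T_H = 295.93 K, so ΔT = 15.28 K.
COP_Carnot = T_H/ΔT = 295.93/15.28 = 19.37.
Resistance heating needs Ẇ_res = Q̇_H = 42.80 kW; the reversible heat pump needs only Ẇ_hp = Q̇_H/COP = 2.210 kW.
Saving = 42.80 − 2.210 = 40.59 kW.

40.6 kW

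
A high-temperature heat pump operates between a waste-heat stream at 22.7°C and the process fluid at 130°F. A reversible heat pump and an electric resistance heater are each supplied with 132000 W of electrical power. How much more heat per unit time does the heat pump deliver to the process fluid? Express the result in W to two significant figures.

1200000 W

In absolute terms T_C = 295.85 K and T_H = 327.59 K, so ΔT = 31.74 K.
COP_Carnot = T_H/ΔT = 327.59/31.74 = 10.32.
The heat pump delivers Q̇_H = COP × Ẇ = 1362000 W; the resistance heater delivers Ẇ = 132000 W.
Extra = (COP − 1)·Ẇ = 1230000 W.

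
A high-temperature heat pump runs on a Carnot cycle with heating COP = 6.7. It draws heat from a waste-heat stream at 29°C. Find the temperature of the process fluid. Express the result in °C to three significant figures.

82.0 °C

COP_HP = T_H/(T_H − T_C) rearranges to T_H = COP·T_C/(COP − 1).
With T_C = 302.15 K, T_H = 6.7 × 302.15/5.700 = 355.16 K.
Converting, 355.16 K = 82.01°C.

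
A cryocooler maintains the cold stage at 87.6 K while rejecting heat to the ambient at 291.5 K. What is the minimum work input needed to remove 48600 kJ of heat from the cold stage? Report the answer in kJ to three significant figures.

The reservoir spacing is ΔT = 291.5 − 87.6 = 203.9 K.
The reversible limit is COP_R = T_C/ΔT = 0.4296, so W_min = Q_C/COP = Q_C·ΔT/T_C.
W_min = 48600 × 203.9/87.60 = 113100 kJ.

113000 kJ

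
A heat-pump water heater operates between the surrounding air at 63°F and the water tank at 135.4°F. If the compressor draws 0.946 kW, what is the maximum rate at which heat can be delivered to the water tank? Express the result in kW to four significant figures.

In absolute terms T_C = 290.37 K and T_H = 330.59 K, so ΔT = 40.22 K.
COP_Carnot = T_H/ΔT = 330.59/40.22 = 8.219.
Q̇_max = COP_Carnot × Ẇ = 8.219 × 0.9460 kW = 7.775 kW.

7.775 kW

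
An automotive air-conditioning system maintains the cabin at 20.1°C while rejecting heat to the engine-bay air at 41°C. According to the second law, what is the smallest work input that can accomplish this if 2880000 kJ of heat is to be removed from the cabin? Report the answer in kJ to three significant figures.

In absolute terms T_C = 293.25 K and T_H = 314.15 K, so ΔT = 20.90 K.
The reversible limit is COP_R = T_C/ΔT = 14.03, so W_min = Q_C/COP = Q_C·ΔT/T_C.
W_min = 2880000 × 20.90/293.25 = 205300 kJ.

205000 kJ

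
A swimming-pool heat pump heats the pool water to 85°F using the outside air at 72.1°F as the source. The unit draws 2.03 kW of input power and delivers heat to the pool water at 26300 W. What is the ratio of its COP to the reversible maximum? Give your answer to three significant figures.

0.307

Converting, Q̇_H = 26300 W = 26.30 kW, so COP_actual = Q̇_H/Ẇ = 26.30/2.030 = 12.96.
In absolute terms T_C = 295.43 K and T_H = 302.59 K, so ΔT = 7.167 K.
COP_Carnot = T_H/ΔT = 302.59/7.167 = 42.22.
η_II = COP_actual/COP_Carnot = 12.96/42.22 = 0.3068.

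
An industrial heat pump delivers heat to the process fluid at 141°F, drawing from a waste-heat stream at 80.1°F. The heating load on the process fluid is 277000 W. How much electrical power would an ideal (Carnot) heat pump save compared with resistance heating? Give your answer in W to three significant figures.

249000 W

In absolute terms T_C = 299.87 K and T_H = 333.71 K, so ΔT = 33.83 K.
COP_Carnot = T_H/ΔT = 333.71/33.83 = 9.863.
Resistance heating needs Ẇ_res = Q̇_H = 277000 W; the reversible heat pump needs only Ẇ_hp = Q̇_H/COP = 28080 W.
Saving = 277000 − 28080 = 248900 W.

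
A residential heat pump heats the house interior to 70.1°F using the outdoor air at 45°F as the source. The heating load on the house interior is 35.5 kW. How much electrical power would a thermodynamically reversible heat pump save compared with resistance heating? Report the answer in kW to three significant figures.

33.8 kW

In absolute terms T_C = 280.37 K and T_H = 294.32 K, so ΔT = 13.94 K.
COP_Carnot = T_H/ΔT = 294.32/13.94 = 21.11.
Resistance heating needs Ẇ_res = Q̇_H = 35.50 kW; the reversible heat pump needs only Ẇ_hp = Q̇_H/COP = 1.682 kW.
Saving = 35.50 − 1.682 = 33.82 kW.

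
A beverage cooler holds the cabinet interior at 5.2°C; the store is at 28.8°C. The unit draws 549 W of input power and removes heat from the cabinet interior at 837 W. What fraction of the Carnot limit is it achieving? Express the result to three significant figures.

COP_actual = Q̇_C/Ẇ = 837.0/549.0 = 1.525.
In absolute terms T_C = 278.35 K and T_H = 301.95 K, so ΔT = 23.60 K.
COP_Carnot = T_C/ΔT = 278.35/23.60 = 11.79.
η_II = COP_actual/COP_Carnot = 1.525/11.79 = 0.1293.

0.129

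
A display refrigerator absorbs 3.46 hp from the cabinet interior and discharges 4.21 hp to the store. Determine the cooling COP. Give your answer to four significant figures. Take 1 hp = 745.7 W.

The first law gives Q̇_H = Q̇_C + Ẇ, so the three rates are Q̇_C = 3.460, Q̇_H = 4.210, Ẇ = 0.7500 hp.
COP_R = Q̇_C/Ẇ = 3.460/0.7500 = 4.613.

4.613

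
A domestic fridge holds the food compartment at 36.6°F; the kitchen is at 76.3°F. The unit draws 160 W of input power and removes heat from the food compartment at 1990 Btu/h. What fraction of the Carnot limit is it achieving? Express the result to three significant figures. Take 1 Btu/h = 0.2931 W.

Converting, Q̇_C = 1990 Btu/h = 583.3 W, so COP_actual = Q̇_C/Ẇ = 583.3/160.0 = 3.645.
In absolute terms T_C = 275.71 K and T_H = 297.76 K, so ΔT = 22.06 K.
COP_Carnot = T_C/ΔT = 275.71/22.06 = 12.50.
η_II = COP_actual/COP_Carnot = 3.645/12.50 = 0.2916.

0.292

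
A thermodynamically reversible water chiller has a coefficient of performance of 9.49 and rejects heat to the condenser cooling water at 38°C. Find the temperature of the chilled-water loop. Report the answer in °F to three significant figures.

For a Carnot refrigerator COP_R = T_C/(T_H − T_C), so T_C = COP·T_H/(1 + COP).
With T_H = 311.15 K, T_C = 9.49 × 311.15/10.49 = 281.49 K.
Converting, 281.49 K = 47.01°F.

47.0 °F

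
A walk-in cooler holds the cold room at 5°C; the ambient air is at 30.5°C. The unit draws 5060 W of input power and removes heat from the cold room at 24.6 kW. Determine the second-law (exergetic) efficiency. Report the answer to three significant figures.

0.446

Converting, Q̇_C = 24.60 kW = 24600 W, so COP_actual = Q̇_C/Ẇ = 24600/5060 = 4.862.
In absolute terms T_C = 278.15 K and T_H = 303.65 K, so ΔT = 25.50 K.
COP_Carnot = T_C/ΔT = 278.15/25.50 = 10.91.
η_II = COP_actual/COP_Carnot = 4.862/10.91 = 0.4457.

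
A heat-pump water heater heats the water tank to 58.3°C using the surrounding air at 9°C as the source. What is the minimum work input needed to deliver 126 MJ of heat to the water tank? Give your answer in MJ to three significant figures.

In absolute terms T_C = 282.15 K and T_H = 331.45 K, so ΔT = 49.30 K.
The reversible limit is COP_HP = T_H/ΔT = 6.723, so W_min = Q_H/COP = Q_H·ΔT/T_H.
W_min = 126.0 × 49.30/331.45 = 18.74 MJ.

18.7 MJ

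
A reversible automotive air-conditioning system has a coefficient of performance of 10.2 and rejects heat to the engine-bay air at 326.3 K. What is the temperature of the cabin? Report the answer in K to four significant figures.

For a Carnot refrigerator COP_R = T_C/(T_H − T_C), so T_C = COP·T_H/(1 + COP).
With T_H = 326.30 K, T_C = 10.2 × 326.30/11.20 = 297.17 K.

297.2 K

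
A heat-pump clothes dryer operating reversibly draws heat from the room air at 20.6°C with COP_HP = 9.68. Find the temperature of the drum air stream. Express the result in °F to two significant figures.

COP_HP = T_H/(T_H − T_C) rearranges to T_H = COP·T_C/(COP − 1).
With T_C = 293.75 K, T_H = 9.68 × 293.75/8.680 = 327.59 K.
Converting, 327.59 K = 130.00°F.

130 °F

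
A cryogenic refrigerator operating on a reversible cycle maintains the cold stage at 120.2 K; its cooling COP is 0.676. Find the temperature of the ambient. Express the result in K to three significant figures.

298 K

COP_R = T_C/(T_H − T_C) gives T_H − T_C = T_C/COP.
With T_C = 120.20 K, T_H = 120.20 × (1 + 1/0.676) = 298.01 K.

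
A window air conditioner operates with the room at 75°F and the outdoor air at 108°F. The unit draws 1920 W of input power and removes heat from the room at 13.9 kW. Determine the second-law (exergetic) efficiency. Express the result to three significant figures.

0.447

Converting, Q̇_C = 13.90 kW = 13900 W, so COP_actual = Q̇_C/Ẇ = 13900/1920 = 7.240.
In absolute terms T_C = 297.04 K and T_H = 315.37 K, so ΔT = 18.33 K.
COP_Carnot = T_C/ΔT = 297.04/18.33 = 16.20.
η_II = COP_actual/COP_Carnot = 7.240/16.20 = 0.4468.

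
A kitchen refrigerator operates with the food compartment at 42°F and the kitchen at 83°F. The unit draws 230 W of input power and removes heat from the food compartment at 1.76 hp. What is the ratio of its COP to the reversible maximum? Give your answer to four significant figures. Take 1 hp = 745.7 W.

Converting, Q̇_C = 1.760 hp = 1312 W, so COP_actual = Q̇_C/Ẇ = 1312/230.0 = 5.706.
In absolute terms T_C = 278.71 K and T_H = 301.48 K, so ΔT = 22.78 K.
COP_Carnot = T_C/ΔT = 278.71/22.78 = 12.24.
η_II = COP_actual/COP_Carnot = 5.706/12.24 = 0.4664.

0.4664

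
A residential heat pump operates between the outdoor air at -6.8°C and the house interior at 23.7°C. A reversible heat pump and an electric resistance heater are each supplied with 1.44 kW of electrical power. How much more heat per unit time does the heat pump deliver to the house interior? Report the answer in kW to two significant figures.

In absolute terms T_C = 266.35 K and T_H = 296.85 K, so ΔT = 30.50 K.
COP_Carnot = T_H/ΔT = 296.85/30.50 = 9.733.
The heat pump delivers Q̇_H = COP × Ẇ = 14.02 kW; the resistance heater delivers Ẇ = 1.440 kW.
Extra = (COP − 1)·Ẇ = 12.58 kW.

13 kW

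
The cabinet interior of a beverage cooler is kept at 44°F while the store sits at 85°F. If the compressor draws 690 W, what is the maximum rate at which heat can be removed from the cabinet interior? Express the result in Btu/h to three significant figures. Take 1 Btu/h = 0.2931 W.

28900 Btu/h

In absolute terms T_C = 279.82 K and T_H = 302.59 K, so ΔT = 22.78 K.
COP_Carnot = T_C/ΔT = 279.82/22.78 = 12.28.
Q̇_max = COP_Carnot × Ẇ = 12.28 × 690.0 W = 8476 W = 28920 Btu/h.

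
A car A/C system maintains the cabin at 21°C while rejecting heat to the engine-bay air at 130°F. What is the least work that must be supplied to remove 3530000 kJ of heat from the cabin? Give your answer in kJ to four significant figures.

In absolute terms T_C = 294.15 K and T_H = 327.59 K, so ΔT = 33.44 K.
The reversible limit is COP_R = T_C/ΔT = 8.795, so W_min = Q_C/COP = Q_C·ΔT/T_C.
W_min = 3530000 × 33.44/294.15 = 401400 kJ.

401400 kJ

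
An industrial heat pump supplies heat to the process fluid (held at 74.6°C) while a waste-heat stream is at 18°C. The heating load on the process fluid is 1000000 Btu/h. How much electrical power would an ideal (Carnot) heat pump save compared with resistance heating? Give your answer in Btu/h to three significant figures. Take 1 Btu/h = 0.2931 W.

837000 Btu/h

In absolute terms T_C = 291.15 K and T_H = 347.75 K, so ΔT = 56.60 K.
COP_Carnot = T_H/ΔT = 347.75/56.60 = 6.144.
Resistance heating needs Ẇ_res = Q̇_H = 1000000 Btu/h; the reversible heat pump needs only Ẇ_hp = Q̇_H/COP = 162800 Btu/h.
Saving = 1000000 − 162800 = 837200 Btu/h.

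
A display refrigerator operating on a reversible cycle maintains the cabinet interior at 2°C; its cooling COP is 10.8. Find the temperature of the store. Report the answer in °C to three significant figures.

27.5 °C

COP_R = T_C/(T_H − T_C) gives T_H − T_C = T_C/COP.
With T_C = 275.15 K, T_H = 275.15 × (1 + 1/10.8) = 300.63 K.
Converting, 300.63 K = 27.48°C.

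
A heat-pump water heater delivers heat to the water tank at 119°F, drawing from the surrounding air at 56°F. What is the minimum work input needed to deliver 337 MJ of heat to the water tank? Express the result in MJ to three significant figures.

36.7 MJ

In absolute terms T_C = 286.48 K and T_H = 321.48 K, so ΔT = 35.00 K.
The reversible limit is COP_HP = T_H/ΔT = 9.185, so W_min = Q_H/COP = Q_H·ΔT/T_H.
W_min = 337.0 × 35.00/321.48 = 36.69 MJ.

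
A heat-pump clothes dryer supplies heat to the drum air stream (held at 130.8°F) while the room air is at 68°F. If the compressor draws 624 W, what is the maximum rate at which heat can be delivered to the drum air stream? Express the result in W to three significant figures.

5870 W

In absolute terms T_C = 293.15 K and T_H = 328.04 K, so ΔT = 34.89 K.
COP_Carnot = T_H/ΔT = 328.04/34.89 = 9.402.
Q̇_max = COP_Carnot × Ẇ = 9.402 × 624.0 W = 5867 W.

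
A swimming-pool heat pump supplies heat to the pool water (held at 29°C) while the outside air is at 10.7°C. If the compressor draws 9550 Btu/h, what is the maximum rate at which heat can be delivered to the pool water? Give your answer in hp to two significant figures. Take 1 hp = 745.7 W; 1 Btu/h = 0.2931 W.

62 hp

In absolute terms T_C = 283.85 K and T_H = 302.15 K, so ΔT = 18.30 K.
COP_Carnot = T_H/ΔT = 302.15/18.30 = 16.51.
Q̇_max = COP_Carnot × Ẇ = 16.51 × 9550 Btu/h = 157700 Btu/h = 61.98 hp.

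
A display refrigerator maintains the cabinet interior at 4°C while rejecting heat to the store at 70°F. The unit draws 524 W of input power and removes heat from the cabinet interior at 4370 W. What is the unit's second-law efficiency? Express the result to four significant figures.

COP_actual = Q̇_C/Ẇ = 4370/524.0 = 8.340.
In absolute terms T_C = 277.15 K and T_H = 294.26 K, so ΔT = 17.11 K.
COP_Carnot = T_C/ΔT = 277.15/17.11 = 16.20.
η_II = COP_actual/COP_Carnot = 8.340/16.20 = 0.5149.

0.5149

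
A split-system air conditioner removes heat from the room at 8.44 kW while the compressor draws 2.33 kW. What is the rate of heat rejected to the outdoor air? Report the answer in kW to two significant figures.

11 kW

For a cyclic device the first law requires Q̇_H = Q̇_C + Ẇ.
Q̇_H = Q̇_C + Ẇ = 10.77 kW.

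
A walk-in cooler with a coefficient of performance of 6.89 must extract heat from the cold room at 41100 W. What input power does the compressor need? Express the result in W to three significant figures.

Ẇ = Q̇_C/COP = 41100/6.89 = 5965 W.

5970 W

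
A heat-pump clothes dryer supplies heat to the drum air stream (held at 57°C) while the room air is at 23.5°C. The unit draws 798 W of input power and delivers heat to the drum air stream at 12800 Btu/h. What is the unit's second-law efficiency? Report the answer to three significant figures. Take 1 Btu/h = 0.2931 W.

0.477

Converting, Q̇_H = 12800 Btu/h = 3752 W, so COP_actual = Q̇_H/Ẇ = 3752/798.0 = 4.701.
In absolute terms T_C = 296.65 K and T_H = 330.15 K, so ΔT = 33.50 K.
COP_Carnot = T_H/ΔT = 330.15/33.50 = 9.855.
η_II = COP_actual/COP_Carnot = 4.701/9.855 = 0.4770.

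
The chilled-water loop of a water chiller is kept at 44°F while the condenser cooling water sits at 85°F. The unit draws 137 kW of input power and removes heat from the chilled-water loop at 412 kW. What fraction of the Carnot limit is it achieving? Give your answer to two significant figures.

COP_actual = Q̇_C/Ẇ = 412.0/137.0 = 3.007.
In absolute terms T_C = 279.82 K and T_H = 302.59 K, so ΔT = 22.78 K.
COP_Carnot = T_C/ΔT = 279.82/22.78 = 12.28.
η_II = COP_actual/COP_Carnot = 3.007/12.28 = 0.2448.

0.24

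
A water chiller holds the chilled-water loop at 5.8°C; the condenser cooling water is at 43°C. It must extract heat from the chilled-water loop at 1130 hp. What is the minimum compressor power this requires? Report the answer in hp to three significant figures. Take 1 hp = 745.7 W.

151 hp

In absolute terms T_C = 278.95 K and T_H = 316.15 K, so ΔT = 37.20 K.
COP_Carnot = T_C/ΔT = 278.95/37.20 = 7.499.
Ẇ_min = Q̇/COP_Carnot = 1130/7.499 = 150.7 hp.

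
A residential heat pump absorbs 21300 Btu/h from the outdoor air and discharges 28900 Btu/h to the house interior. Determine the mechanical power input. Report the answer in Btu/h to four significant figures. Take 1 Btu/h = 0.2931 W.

For a cyclic device the first law requires Q̇_H = Q̇_C + Ẇ.
Ẇ = Q̇_H − Q̇_C = 7600 Btu/h.

7600 Btu/h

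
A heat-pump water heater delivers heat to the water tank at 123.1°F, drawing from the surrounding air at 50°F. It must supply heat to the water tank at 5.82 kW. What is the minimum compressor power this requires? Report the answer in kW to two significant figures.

In absolute terms T_C = 283.15 K and T_H = 323.76 K, so ΔT = 40.61 K.
COP_Carnot = T_H/ΔT = 323.76/40.61 = 7.972.
Ẇ_min = Q̇/COP_Carnot = 5.820/7.972 = 0.7300 kW.

0.73 kW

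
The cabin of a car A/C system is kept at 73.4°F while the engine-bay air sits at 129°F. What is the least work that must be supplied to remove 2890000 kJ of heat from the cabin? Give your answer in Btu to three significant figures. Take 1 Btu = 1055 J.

In absolute terms T_C = 296.15 K and T_H = 327.04 K, so ΔT = 30.89 K.
The reversible limit is COP_R = T_C/ΔT = 9.588, so W_min = Q_C/COP = Q_C·ΔT/T_C.
W_min = 2890000 × 30.89/296.15 = 301400 kJ = 285700 Btu.

286000 Btu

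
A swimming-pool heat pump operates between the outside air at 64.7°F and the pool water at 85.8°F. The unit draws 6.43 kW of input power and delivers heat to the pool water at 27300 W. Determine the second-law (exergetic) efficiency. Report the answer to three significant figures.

0.164

Converting, Q̇_H = 27300 W = 27.30 kW, so COP_actual = Q̇_H/Ẇ = 27.30/6.430 = 4.246.
In absolute terms T_C = 291.32 K and T_H = 303.04 K, so ΔT = 11.72 K.
COP_Carnot = T_H/ΔT = 303.04/11.72 = 25.85.
η_II = COP_actual/COP_Carnot = 4.246/25.85 = 0.1642.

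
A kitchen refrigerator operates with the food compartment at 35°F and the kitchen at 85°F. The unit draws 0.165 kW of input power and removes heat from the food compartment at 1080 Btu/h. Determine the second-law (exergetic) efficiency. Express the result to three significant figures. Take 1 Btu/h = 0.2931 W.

0.194

Converting, Q̇_C = 1080 Btu/h = 0.3165 kW, so COP_actual = Q̇_C/Ẇ = 0.3165/0.1650 = 1.918.
In absolute terms T_C = 274.82 K and T_H = 302.59 K, so ΔT = 27.78 K.
COP_Carnot = T_C/ΔT = 274.82/27.78 = 9.893.
η_II = COP_actual/COP_Carnot = 1.918/9.893 = 0.1939.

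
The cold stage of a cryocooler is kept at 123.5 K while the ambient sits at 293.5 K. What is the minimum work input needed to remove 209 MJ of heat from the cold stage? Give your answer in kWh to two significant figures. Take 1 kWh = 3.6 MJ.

80 kWh

The reservoir spacing is ΔT = 293.5 − 123.5 = 170.0 K.
The reversible limit is COP_R = T_C/ΔT = 0.7265, so W_min = Q_C/COP = Q_C·ΔT/T_C.
W_min = 209.0 × 170.0/123.50 = 287.7 MJ = 79.91 kWh.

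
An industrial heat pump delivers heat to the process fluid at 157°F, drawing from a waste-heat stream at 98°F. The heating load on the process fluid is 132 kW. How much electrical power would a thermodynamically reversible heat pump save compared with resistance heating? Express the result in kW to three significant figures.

In absolute terms T_C = 309.82 K and T_H = 342.59 K, so ΔT = 32.78 K.
COP_Carnot = T_H/ΔT = 342.59/32.78 = 10.45.
Resistance heating needs Ẇ_res = Q̇_H = 132.0 kW; the reversible heat pump needs only Ẇ_hp = Q̇_H/COP = 12.63 kW.
Saving = 132.0 − 12.63 = 119.4 kW.

119 kW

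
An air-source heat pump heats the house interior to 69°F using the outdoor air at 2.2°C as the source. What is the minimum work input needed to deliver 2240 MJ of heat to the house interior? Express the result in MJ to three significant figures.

In absolute terms T_C = 275.35 K and T_H = 293.71 K, so ΔT = 18.36 K.
The reversible limit is COP_HP = T_H/ΔT = 16.00, so W_min = Q_H/COP = Q_H·ΔT/T_H.
W_min = 2240 × 18.36/293.71 = 140.0 MJ.

140 MJ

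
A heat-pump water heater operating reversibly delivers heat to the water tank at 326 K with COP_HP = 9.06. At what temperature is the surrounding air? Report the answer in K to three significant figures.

COP_HP = T_H/(T_H − T_C) gives T_H − T_C = T_H/COP.
With T_H = 326.00 K, T_C = 326.00 × (1 − 1/9.06) = 290.02 K.

290 K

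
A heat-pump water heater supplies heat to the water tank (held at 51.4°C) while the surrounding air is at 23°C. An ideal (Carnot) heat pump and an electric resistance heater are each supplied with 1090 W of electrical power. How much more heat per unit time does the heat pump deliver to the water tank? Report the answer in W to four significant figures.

11370 W

In absolute terms T_C = 296.15 K and T_H = 324.55 K, so ΔT = 28.40 K.
COP_Carnot = T_H/ΔT = 324.55/28.40 = 11.43.
The heat pump delivers Q̇_H = COP × Ẇ = 12460 W; the resistance heater delivers Ẇ = 1090 W.
Extra = (COP − 1)·Ẇ = 11370 W.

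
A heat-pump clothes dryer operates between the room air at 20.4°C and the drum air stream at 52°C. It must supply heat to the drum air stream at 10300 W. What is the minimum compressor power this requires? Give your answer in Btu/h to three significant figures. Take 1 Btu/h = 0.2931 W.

In absolute terms T_C = 293.55 K and T_H = 325.15 K, so ΔT = 31.60 K.
COP_Carnot = T_H/ΔT = 325.15/31.60 = 10.29.
Ẇ_min = Q̇/COP_Carnot = 10300/10.29 = 1001 W = 3415 Btu/h.

3420 Btu/h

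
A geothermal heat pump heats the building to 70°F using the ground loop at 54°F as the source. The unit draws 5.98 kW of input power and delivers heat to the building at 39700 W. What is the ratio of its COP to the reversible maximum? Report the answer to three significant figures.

Converting, Q̇_H = 39700 W = 39.70 kW, so COP_actual = Q̇_H/Ẇ = 39.70/5.980 = 6.639.
In absolute terms T_C = 285.37 K and T_H = 294.26 K, so ΔT = 8.889 K.
COP_Carnot = T_H/ΔT = 294.26/8.889 = 33.10.
η_II = COP_actual/COP_Carnot = 6.639/33.10 = 0.2005.

0.201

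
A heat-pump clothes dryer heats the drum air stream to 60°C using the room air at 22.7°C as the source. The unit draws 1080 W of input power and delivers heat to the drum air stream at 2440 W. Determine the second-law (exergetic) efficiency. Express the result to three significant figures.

0.253

COP_actual = Q̇_H/Ẇ = 2440/1080 = 2.259.
In absolute terms T_C = 295.85 K and T_H = 333.15 K, so ΔT = 37.30 K.
COP_Carnot = T_H/ΔT = 333.15/37.30 = 8.932.
η_II = COP_actual/COP_Carnot = 2.259/8.932 = 0.2530.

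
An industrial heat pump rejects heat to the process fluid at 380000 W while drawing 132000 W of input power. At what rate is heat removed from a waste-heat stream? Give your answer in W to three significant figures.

248000 W

For a cyclic device the first law requires Q̇_H = Q̇_C + Ẇ.
Q̇_C = Q̇_H − Ẇ = 248000 W.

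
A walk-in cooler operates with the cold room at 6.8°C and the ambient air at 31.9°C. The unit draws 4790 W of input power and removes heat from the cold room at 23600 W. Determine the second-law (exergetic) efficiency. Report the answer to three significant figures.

0.442

COP_actual = Q̇_C/Ẇ = 23600/4790 = 4.927.
In absolute terms T_C = 279.95 K and T_H = 305.05 K, so ΔT = 25.10 K.
COP_Carnot = T_C/ΔT = 279.95/25.10 = 11.15.
η_II = COP_actual/COP_Carnot = 4.927/11.15 = 0.4417.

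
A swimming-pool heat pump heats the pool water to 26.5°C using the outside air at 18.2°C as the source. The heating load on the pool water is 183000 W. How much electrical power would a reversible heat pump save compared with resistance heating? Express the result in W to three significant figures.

In absolute terms T_C = 291.35 K and T_H = 299.65 K, so ΔT = 8.300 K.
COP_Carnot = T_H/ΔT = 299.65/8.300 = 36.10.
Resistance heating needs Ẇ_res = Q̇_H = 183000 W; the reversible heat pump needs only Ẇ_hp = Q̇_H/COP = 5069 W.
Saving = 183000 − 5069 = 177900 W.

178000 W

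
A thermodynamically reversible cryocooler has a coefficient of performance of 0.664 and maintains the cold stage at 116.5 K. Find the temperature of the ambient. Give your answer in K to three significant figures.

292 K

COP_R = T_C/(T_H − T_C) gives T_H − T_C = T_C/COP.
With T_C = 116.50 K, T_H = 116.50 × (1 + 1/0.664) = 291.95 K.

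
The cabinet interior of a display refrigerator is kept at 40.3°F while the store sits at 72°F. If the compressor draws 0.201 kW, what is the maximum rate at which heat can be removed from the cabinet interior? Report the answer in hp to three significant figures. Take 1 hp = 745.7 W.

In absolute terms T_C = 277.76 K and T_H = 295.37 K, so ΔT = 17.61 K.
COP_Carnot = T_C/ΔT = 277.76/17.61 = 15.77.
Q̇_max = COP_Carnot × Ẇ = 15.77 × 0.2010 kW = 3.170 kW = 4.251 hp.

4.25 hp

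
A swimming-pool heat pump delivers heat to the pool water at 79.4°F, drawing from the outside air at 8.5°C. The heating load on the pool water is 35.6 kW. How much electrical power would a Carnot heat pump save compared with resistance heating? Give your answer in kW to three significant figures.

33.5 kW

In absolute terms T_C = 281.65 K and T_H = 299.48 K, so ΔT = 17.83 K.
COP_Carnot = T_H/ΔT = 299.48/17.83 = 16.79.
Resistance heating needs Ẇ_res = Q̇_H = 35.60 kW; the reversible heat pump needs only Ẇ_hp = Q̇_H/COP = 2.120 kW.
Saving = 35.60 − 2.120 = 33.48 kW.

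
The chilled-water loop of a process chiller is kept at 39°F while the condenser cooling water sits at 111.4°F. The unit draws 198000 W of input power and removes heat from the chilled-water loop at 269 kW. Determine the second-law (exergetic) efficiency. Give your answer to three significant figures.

Converting, Q̇_C = 269.0 kW = 269000 W, so COP_actual = Q̇_C/Ẇ = 269000/198000 = 1.359.
In absolute terms T_C = 277.04 K and T_H = 317.26 K, so ΔT = 40.22 K.
COP_Carnot = T_C/ΔT = 277.04/40.22 = 6.888.
η_II = COP_actual/COP_Carnot = 1.359/6.888 = 0.1972.

0.197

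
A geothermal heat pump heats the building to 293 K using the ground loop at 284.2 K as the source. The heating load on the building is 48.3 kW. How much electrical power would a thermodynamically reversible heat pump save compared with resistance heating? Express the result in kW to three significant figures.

46.8 kW

The reservoir spacing is ΔT = 293 − 284.2 = 8.800 K.
COP_Carnot = T_H/ΔT = 293.00/8.800 = 33.30.
Resistance heating needs Ẇ_res = Q̇_H = 48.30 kW; the reversible heat pump needs only Ẇ_hp = Q̇_H/COP = 1.451 kW.
Saving = 48.30 − 1.451 = 46.85 kW.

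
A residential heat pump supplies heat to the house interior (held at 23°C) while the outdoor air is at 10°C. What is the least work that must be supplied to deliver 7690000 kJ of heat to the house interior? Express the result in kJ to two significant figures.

340000 kJ

In absolute terms T_C = 283.15 K and T_H = 296.15 K, so ΔT = 13.00 K.
The reversible limit is COP_HP = T_H/ΔT = 22.78, so W_min = Q_H/COP = Q_H·ΔT/T_H.
W_min = 7690000 × 13.00/296.15 = 337600 kJ.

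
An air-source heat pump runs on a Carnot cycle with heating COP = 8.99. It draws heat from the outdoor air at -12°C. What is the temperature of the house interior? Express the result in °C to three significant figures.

COP_HP = T_H/(T_H − T_C) rearranges to T_H = COP·T_C/(COP − 1).
With T_C = 261.15 K, T_H = 8.99 × 261.15/7.990 = 293.83 K.
Converting, 293.83 K = 20.68°C.

20.7 °C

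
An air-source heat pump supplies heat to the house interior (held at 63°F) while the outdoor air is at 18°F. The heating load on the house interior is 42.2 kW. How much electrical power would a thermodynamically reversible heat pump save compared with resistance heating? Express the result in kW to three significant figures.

In absolute terms T_C = 265.37 K and T_H = 290.37 K, so ΔT = 25.00 K.
COP_Carnot = T_H/ΔT = 290.37/25.00 = 11.61.
Resistance heating needs Ẇ_res = Q̇_H = 42.20 kW; the reversible heat pump needs only Ẇ_hp = Q̇_H/COP = 3.633 kW.
Saving = 42.20 − 3.633 = 38.57 kW.

38.6 kW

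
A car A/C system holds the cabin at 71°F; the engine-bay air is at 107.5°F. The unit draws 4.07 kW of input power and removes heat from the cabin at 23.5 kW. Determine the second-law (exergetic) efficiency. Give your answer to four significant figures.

0.3971

COP_actual = Q̇_C/Ẇ = 23.50/4.070 = 5.774.
In absolute terms T_C = 294.82 K and T_H = 315.09 K, so ΔT = 20.28 K.
COP_Carnot = T_C/ΔT = 294.82/20.28 = 14.54.
η_II = COP_actual/COP_Carnot = 5.774/14.54 = 0.3971.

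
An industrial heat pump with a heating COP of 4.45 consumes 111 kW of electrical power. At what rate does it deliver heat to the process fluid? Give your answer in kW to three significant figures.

Q̇_H = COP_HP × Ẇ = 4.45 × 111.0 = 494.0 kW.

494 kW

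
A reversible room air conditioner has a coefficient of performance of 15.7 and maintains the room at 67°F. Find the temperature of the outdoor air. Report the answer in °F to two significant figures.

COP_R = T_C/(T_H − T_C) gives T_H − T_C = T_C/COP.
With T_C = 292.59 K, T_H = 292.59 × (1 + 1/15.7) = 311.23 K.
Converting, 311.23 K = 100.55°F.

100 °F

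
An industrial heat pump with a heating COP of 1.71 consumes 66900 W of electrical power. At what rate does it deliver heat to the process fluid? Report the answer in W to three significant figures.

114000 W

Q̇_H = COP_HP × Ẇ = 1.71 × 66900 = 114400 W.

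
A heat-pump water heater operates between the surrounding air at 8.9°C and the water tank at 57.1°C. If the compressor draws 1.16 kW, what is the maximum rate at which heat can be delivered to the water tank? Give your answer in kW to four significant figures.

In absolute terms T_C = 282.05 K and T_H = 330.25 K, so ΔT = 48.20 K.
COP_Carnot = T_H/ΔT = 330.25/48.20 = 6.852.
Q̇_max = COP_Carnot × Ẇ = 6.852 × 1.160 kW = 7.948 kW.

7.948 kW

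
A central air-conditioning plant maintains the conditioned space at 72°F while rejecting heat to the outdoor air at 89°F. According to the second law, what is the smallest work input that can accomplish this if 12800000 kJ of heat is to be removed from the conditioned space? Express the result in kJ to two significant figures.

In absolute terms T_C = 295.37 K and T_H = 304.82 K, so ΔT = 9.444 K.
The reversible limit is COP_R = T_C/ΔT = 31.27, so W_min = Q_C/COP = Q_C·ΔT/T_C.
W_min = 12800000 × 9.444/295.37 = 409300 kJ.

410000 kJ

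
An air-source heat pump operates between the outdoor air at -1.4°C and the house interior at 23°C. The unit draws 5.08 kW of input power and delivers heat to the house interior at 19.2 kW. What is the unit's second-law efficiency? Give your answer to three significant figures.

0.311

COP_actual = Q̇_H/Ẇ = 19.20/5.080 = 3.780.
In absolute terms T_C = 271.75 K and T_H = 296.15 K, so ΔT = 24.40 K.
COP_Carnot = T_H/ΔT = 296.15/24.40 = 12.14.
η_II = COP_actual/COP_Carnot = 3.780/12.14 = 0.3114.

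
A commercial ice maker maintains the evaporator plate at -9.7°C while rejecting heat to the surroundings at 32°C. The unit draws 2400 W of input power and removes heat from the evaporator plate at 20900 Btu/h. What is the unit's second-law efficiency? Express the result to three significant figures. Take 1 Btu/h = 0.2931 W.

Converting, Q̇_C = 20900 Btu/h = 6126 W, so COP_actual = Q̇_C/Ẇ = 6126/2400 = 2.552.
In absolute terms T_C = 263.45 K and T_H = 305.15 K, so ΔT = 41.70 K.
COP_Carnot = T_C/ΔT = 263.45/41.70 = 6.318.
η_II = COP_actual/COP_Carnot = 2.552/6.318 = 0.4040.

0.404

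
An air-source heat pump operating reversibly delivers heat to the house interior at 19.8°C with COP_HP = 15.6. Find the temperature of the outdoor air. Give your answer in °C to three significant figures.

1.02 °C

COP_HP = T_H/(T_H − T_C) gives T_H − T_C = T_H/COP.
With T_H = 292.95 K, T_C = 292.95 × (1 − 1/15.6) = 274.17 K.
Converting, 274.17 K = 1.02°C.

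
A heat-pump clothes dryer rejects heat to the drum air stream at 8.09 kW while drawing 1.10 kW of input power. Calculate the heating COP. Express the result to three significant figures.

7.35

The first law gives Q̇_H = Q̇_C + Ẇ, so the three rates are Q̇_C = 6.990, Q̇_H = 8.090, Ẇ = 1.100 kW.
COP_HP = Q̇_H/Ẇ = 8.090/1.100 = 7.355.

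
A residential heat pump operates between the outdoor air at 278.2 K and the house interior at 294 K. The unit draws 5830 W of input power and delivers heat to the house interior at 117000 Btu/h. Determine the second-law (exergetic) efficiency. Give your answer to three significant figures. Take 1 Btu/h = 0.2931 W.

0.316

Converting, Q̇_H = 117000 Btu/h = 34290 W, so COP_actual = Q̇_H/Ẇ = 34290/5830 = 5.882.
The reservoir spacing is ΔT = 294 − 278.2 = 15.80 K.
COP_Carnot = T_H/ΔT = 294.00/15.80 = 18.61.
η_II = COP_actual/COP_Carnot = 5.882/18.61 = 0.3161.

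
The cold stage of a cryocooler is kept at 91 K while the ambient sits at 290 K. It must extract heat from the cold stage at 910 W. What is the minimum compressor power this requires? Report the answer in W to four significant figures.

The reservoir spacing is ΔT = 290 − 91 = 199.0 K.
COP_Carnot = T_C/ΔT = 91.00/199.0 = 0.4573.
Ẇ_min = Q̇/COP_Carnot = 910.0/0.4573 = 1990 W.

1990 W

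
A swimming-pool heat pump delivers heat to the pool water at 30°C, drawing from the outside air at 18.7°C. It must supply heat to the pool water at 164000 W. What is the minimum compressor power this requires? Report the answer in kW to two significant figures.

In absolute terms T_C = 291.85 K and T_H = 303.15 K, so ΔT = 11.30 K.
COP_Carnot = T_H/ΔT = 303.15/11.30 = 26.83.
Ẇ_min = Q̇/COP_Carnot = 164000/26.83 = 6113 W = 6.113 kW.

6.1 kW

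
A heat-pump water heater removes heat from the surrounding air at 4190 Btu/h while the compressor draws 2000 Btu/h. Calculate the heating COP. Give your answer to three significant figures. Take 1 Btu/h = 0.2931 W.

3.10

The first law gives Q̇_H = Q̇_C + Ẇ, so the three rates are Q̇_C = 4190, Q̇_H = 6190, Ẇ = 2000 Btu/h.
COP_HP = Q̇_H/Ẇ = 6190/2000 = 3.095.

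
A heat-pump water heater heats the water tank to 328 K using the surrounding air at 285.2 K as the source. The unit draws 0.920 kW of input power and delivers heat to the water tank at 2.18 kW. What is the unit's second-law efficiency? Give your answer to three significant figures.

0.309

COP_actual = Q̇_H/Ẇ = 2.180/0.9200 = 2.370.
The reservoir spacing is ΔT = 328 − 285.2 = 42.80 K.
COP_Carnot = T_H/ΔT = 328.00/42.80 = 7.664.
η_II = COP_actual/COP_Carnot = 2.370/7.664 = 0.3092.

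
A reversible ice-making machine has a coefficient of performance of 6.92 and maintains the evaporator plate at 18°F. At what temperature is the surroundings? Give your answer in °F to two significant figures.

87 °F

COP_R = T_C/(T_H − T_C) gives T_H − T_C = T_C/COP.
With T_C = 265.37 K, T_H = 265.37 × (1 + 1/6.92) = 303.72 K.
Converting, 303.72 K = 87.03°F.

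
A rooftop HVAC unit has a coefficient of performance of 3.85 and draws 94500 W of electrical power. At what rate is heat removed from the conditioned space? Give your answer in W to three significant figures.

364000 W

Q̇_C = COP × Ẇ = 3.85 × 94500 = 363800 W.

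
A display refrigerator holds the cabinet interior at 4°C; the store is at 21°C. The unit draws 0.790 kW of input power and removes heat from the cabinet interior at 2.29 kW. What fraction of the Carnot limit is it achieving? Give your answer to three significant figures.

0.178

COP_actual = Q̇_C/Ẇ = 2.290/0.7900 = 2.899.
In absolute terms T_C = 277.15 K and T_H = 294.15 K, so ΔT = 17.00 K.
COP_Carnot = T_C/ΔT = 277.15/17.00 = 16.30.
η_II = COP_actual/COP_Carnot = 2.899/16.30 = 0.1778.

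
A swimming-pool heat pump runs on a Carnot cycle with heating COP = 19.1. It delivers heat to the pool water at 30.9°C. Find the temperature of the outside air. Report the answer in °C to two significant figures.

COP_HP = T_H/(T_H − T_C) gives T_H − T_C = T_H/COP.
With T_H = 304.05 K, T_C = 304.05 × (1 − 1/19.1) = 288.13 K.
Converting, 288.13 K = 14.98°C.

15 °C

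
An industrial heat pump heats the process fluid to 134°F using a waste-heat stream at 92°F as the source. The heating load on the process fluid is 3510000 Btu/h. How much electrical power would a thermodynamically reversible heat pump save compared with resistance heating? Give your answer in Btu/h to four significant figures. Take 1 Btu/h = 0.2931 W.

3262000 Btu/h

In absolute terms T_C = 306.48 K and T_H = 329.82 K, so ΔT = 23.33 K.
COP_Carnot = T_H/ΔT = 329.82/23.33 = 14.14.
Resistance heating needs Ẇ_res = Q̇_H = 3510000 Btu/h; the reversible heat pump needs only Ẇ_hp = Q̇_H/COP = 248300 Btu/h.
Saving = 3510000 − 248300 = 3262000 Btu/h.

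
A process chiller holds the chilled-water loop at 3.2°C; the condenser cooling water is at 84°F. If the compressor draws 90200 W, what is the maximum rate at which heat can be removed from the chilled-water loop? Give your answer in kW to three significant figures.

970 kW

In absolute terms T_C = 276.35 K and T_H = 302.04 K, so ΔT = 25.69 K.
COP_Carnot = T_C/ΔT = 276.35/25.69 = 10.76.
Q̇_max = COP_Carnot × Ẇ = 10.76 × 90200 W = 970300 W = 970.3 kW.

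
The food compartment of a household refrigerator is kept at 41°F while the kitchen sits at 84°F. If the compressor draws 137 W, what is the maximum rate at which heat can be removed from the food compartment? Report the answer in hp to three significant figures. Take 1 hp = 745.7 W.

2.14 hp

In absolute terms T_C = 278.15 K and T_H = 302.04 K, so ΔT = 23.89 K.
COP_Carnot = T_C/ΔT = 278.15/23.89 = 11.64.
Q̇_max = COP_Carnot × Ẇ = 11.64 × 137.0 W = 1595 W = 2.139 hp.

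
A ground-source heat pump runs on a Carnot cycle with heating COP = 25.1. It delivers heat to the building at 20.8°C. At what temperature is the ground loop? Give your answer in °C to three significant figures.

COP_HP = T_H/(T_H − T_C) gives T_H − T_C = T_H/COP.
With T_H = 293.95 K, T_C = 293.95 × (1 − 1/25.1) = 282.24 K.
Converting, 282.24 K = 9.09°C.

9.09 °C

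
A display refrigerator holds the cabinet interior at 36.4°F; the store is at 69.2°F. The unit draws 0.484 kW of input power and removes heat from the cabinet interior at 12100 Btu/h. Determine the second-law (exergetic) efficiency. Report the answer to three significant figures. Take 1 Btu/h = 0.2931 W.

Converting, Q̇_C = 12100 Btu/h = 3.547 kW, so COP_actual = Q̇_C/Ẇ = 3.547/0.4840 = 7.328.
In absolute terms T_C = 275.59 K and T_H = 293.82 K, so ΔT = 18.22 K.
COP_Carnot = T_C/ΔT = 275.59/18.22 = 15.12.
η_II = COP_actual/COP_Carnot = 7.328/15.12 = 0.4845.

0.484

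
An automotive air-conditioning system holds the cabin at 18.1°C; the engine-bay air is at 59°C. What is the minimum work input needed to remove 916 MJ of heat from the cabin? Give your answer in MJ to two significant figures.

In absolute terms T_C = 291.25 K and T_H = 332.15 K, so ΔT = 40.90 K.
The reversible limit is COP_R = T_C/ΔT = 7.121, so W_min = Q_C/COP = Q_C·ΔT/T_C.
W_min = 916.0 × 40.90/291.25 = 128.6 MJ.

130 MJ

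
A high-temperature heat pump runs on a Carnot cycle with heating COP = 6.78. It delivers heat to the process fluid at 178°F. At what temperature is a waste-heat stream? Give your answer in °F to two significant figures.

COP_HP = T_H/(T_H − T_C) gives T_H − T_C = T_H/COP.
With T_H = 354.26 K, T_C = 354.26 × (1 − 1/6.78) = 302.01 K.
Converting, 302.01 K = 83.95°F.

84 °F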